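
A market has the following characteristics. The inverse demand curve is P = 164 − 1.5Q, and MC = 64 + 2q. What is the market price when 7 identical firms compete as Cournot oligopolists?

Cournot with 7 identical firms: the symmetric best-response condition is 164 − 12q = 64 + 2q. Each firm produces q = 50/7, total output Q = 50, price P = 89.

P = 89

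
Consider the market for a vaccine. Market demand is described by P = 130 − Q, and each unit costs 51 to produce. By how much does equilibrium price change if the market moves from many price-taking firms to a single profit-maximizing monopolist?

Equilibrium price rises by 39.5

Perfect competition: P = MC = 51, so 130 − Q = 51 and Q = 79.
Monopoly sets MR = MC: 130 − 2Q = 51 ⇒ Q = 39.5, P = 130 − 39.5 = 90.5.
Change in equilibrium price: 90.5 − 51 = 39.5.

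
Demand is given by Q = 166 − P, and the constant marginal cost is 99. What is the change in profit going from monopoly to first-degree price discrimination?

Inverting demand: P = 166 − Q.
The monopolist equates marginal revenue to marginal cost: 166 − 2Q = 99, so Q = 33.5. From demand, P = 132.5.
Profit = (132.5 − 99)·33.5 = 1122.25.
Under first-degree price discrimination the firm charges each unit its demand price and produces up to where P = MC, i.e. Q = 67. Consumer surplus is zero; producer surplus equals total surplus.
PS equals the full surplus area, 2244.5. Profit = 2244.5 = 2244.5.
Change in profit: 2244.5 − 1122.25 = 1122.25.

Profit rises by 1122.25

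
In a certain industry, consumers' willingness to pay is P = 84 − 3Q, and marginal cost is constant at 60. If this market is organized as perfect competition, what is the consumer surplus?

Perfect competition: P = MC = 60, so 84 − 3Q = 60 and Q = 8.
CS = ½·(84 − 60)·8 = 96.

CS = 96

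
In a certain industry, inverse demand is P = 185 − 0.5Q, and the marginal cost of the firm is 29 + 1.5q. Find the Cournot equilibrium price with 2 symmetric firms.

P = 133

In a 2-firm Cournot equilibrium, symmetry and the first-order condition give q = (185 − 29)/(3) = 52. So Q = 104 and P = 133.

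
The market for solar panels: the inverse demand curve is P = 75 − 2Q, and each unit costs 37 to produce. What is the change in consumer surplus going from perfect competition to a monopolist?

CS falls by 270.75

Competitive firms price at marginal cost: P = 37, giving Q = 19.
CS = ½·(75 − 37)·19 = 361.
A monopolist chooses Q where MR = MC. MR = 75 − 4Q; setting this equal to 37 gives Q = 9.5 and P = 56.
CS = ½·(75 − 56)·9.5 = 90.25.
Change in consumer surplus: 90.25 − 361 = −270.75.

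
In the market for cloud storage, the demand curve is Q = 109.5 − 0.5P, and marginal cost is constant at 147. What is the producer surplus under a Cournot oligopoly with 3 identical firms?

PS = 486

Inverting demand: P = 219 − 2Q.
With 3 symmetric Cournot firms, each firm's FOC gives 219 − 8q = 147, so q = 9, Q = 3·9 = 27, and P = 165.
PS = (165 − 147)·27 = 486.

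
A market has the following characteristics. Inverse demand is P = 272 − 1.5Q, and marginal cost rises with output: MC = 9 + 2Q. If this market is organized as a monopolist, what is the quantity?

Monopoly sets MR = MC: 272 − 3Q = 9 + 2Q ⇒ Q = 52.6, P = 272 − 1.5·52.6 = 193.1.

Q = 52.6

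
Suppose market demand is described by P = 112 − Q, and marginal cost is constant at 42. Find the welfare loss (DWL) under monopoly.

Competitive firms price at marginal cost: P = 42, giving Q = 70.
Monopoly sets MR = MC: 112 − 2Q = 42 ⇒ Q = 35, P = 112 − 35 = 77.
DWL is the triangle between Q = 35 and Q = 70: ½·(70 − 35)·(77 − 42) = 612.5.

DWL = 612.5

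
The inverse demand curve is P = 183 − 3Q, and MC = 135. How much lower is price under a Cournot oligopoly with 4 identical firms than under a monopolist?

Price falls by 14.4

The monopolist equates marginal revenue to marginal cost: 183 − 6Q = 135, so Q = 8. From demand, P = 159.
Cournot with 4 identical firms: the symmetric best-response condition is 183 − 15q = 135. Each firm produces q = 3.2, total output Q = 12.8, price P = 144.6.
Change in price: 144.6 − 159 = −14.4.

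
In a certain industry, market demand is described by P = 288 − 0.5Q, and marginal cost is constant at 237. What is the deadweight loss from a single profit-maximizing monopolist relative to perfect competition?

Competitive firms price at marginal cost: P = 237, giving Q = 102.
A monopolist chooses Q where MR = MC. MR = 288 − Q; setting this equal to 237 gives Q = 51 and P = 262.5.
DWL is the triangle between Q = 51 and Q = 102: ½·(102 − 51)·(262.5 − 237) = 650.25.

DWL = 650.25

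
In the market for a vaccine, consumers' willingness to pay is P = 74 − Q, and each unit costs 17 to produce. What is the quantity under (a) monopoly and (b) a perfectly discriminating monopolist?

Monopoly: Q = 28.5; Perfect PD: Q = 57

A monopolist chooses Q where MR = MC. MR = 74 − 2Q; setting this equal to 17 gives Q = 28.5 and P = 45.5.
With perfect price discrimination, output is the efficient level Q = 57 (where demand meets MC), but every buyer pays their willingness to pay: CS = 0 and PS = total surplus.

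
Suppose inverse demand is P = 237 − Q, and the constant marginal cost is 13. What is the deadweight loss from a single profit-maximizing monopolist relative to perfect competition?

Under competition P = MC = 13, so Q = (237 − 13)/1 = 224.
The monopolist equates marginal revenue to marginal cost: 237 − 2Q = 13, so Q = 112. From demand, P = 125.
DWL is the triangle between Q = 112 and Q = 224: ½·(224 − 112)·(125 − 13) = 6272.

DWL = 6272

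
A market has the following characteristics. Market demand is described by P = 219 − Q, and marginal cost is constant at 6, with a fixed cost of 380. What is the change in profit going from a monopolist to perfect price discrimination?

π rises by 11342.25

The monopolist equates marginal revenue to marginal cost: 219 − 2Q = 6, so Q = 106.5. From demand, P = 112.5.
Profit = (112.5 − 6)·106.5 − 380 = 10962.25.
Under first-degree price discrimination the firm charges each unit its demand price and produces up to where P = MC, i.e. Q = 213. Consumer surplus is zero; producer surplus equals total surplus.
PS equals the full surplus area, 22684.5. Profit = 22684.5 − 380 = 22304.5.
Change in profit: 22304.5 − 10962.25 = 11342.25.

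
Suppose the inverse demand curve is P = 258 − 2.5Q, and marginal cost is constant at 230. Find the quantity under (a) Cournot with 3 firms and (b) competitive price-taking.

Cournot with 3 identical firms: the symmetric best-response condition is 258 − 10q = 230. Each firm produces q = 2.8, total output Q = 8.4, price P = 237.
Under competition P = MC = 230, so Q = (258 − 230)/2.5 = 11.2.

Cournot: Q = 8.4; Competition: Q = 11.2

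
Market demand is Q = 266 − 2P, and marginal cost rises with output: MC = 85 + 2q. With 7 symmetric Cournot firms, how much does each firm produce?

Inverting demand: P = 133 − 0.5Q.
With 7 symmetric Cournot firms, each firm's FOC gives 133 − 4q = 85 + 2q, so q = 8, Q = 7·8 = 56, and P = 105.

q_i = 8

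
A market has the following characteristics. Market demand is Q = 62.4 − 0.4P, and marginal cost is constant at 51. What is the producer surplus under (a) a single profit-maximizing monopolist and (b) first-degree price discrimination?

Inverting demand: P = 156 − 2.5Q.
The monopolist equates marginal revenue to marginal cost: 156 − 5Q = 51, so Q = 21. From demand, P = 103.5.
PS = (103.5 − 51)·21 = 1102.5.
With perfect price discrimination, output is the efficient level Q = 42 (where demand meets MC), but every buyer pays their willingness to pay: CS = 0 and PS = total surplus.
PS = ½·(156 − 51)·42 = 2205.

Monopoly: PS = 1102.5; Perfect PD: PS = 2205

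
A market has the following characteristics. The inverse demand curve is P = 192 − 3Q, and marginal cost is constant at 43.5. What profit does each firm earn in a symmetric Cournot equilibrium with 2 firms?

With 2 symmetric Cournot firms, each firm's FOC gives 192 − 9q = 43.5, so q = 16.5, Q = 2·16.5 = 33, and P = 93.
Each firm's profit = (93 − 43.5)·16.5 = 816.75.

π_i = 816.75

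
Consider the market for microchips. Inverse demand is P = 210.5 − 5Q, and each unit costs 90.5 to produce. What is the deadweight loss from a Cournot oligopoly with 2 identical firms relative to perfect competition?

DWL = 160

Perfect competition: P = MC = 90.5, so 210.5 − 5Q = 90.5 and Q = 24.
With 2 symmetric Cournot firms, each firm's FOC gives 210.5 − 15q = 90.5, so q = 8, Q = 2·8 = 16, and P = 130.5.
DWL is the triangle between Q = 16 and Q = 24: ½·(24 − 16)·(130.5 − 90.5) = 160.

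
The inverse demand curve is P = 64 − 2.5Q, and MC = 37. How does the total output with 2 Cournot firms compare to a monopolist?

With 2 symmetric Cournot firms, each firm's FOC gives 64 − 7.5q = 37, so q = 3.6, Q = 2·3.6 = 7.2, and P = 46.
The monopolist equates marginal revenue to marginal cost: 64 − 5Q = 37, so Q = 5.4. From demand, P = 50.5.

Cournot: Q = 7.2; Monopoly: Q = 5.4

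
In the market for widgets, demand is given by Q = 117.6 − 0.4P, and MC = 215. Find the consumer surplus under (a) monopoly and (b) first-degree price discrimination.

Monopoly: CS = 312.05; Perfect PD: CS = 0

Inverting demand: P = 294 − 2.5Q.
The monopolist equates marginal revenue to marginal cost: 294 − 5Q = 215, so Q = 15.8. From demand, P = 254.5.
CS = ½·(294 − 254.5)·15.8 = 312.05.
Under first-degree price discrimination the firm charges each unit its demand price and produces up to where P = MC, i.e. Q = 31.6. Consumer surplus is zero; producer surplus equals total surplus.
CS = 0.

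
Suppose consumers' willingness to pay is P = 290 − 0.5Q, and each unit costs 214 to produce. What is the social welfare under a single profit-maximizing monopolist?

A monopolist chooses Q where MR = MC. MR = 290 − Q; setting this equal to 214 gives Q = 76 and P = 252.
CS = ½·(290 − 252)·76 = 1444; PS = (252 − 214)·76 = 2888; TS = 4332.

TS = 4332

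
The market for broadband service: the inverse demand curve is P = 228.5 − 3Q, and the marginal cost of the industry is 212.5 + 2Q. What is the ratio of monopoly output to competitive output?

A monopolist chooses Q where MR = MC. MR = 228.5 − 6Q; setting this equal to 212.5 + 2Q gives Q = 2 and P = 222.5.
Competitive equilibrium sets price equal to marginal cost: 228.5 − 3Q = 212.5 + 2Q, so Q = 3.2 and P = 218.9.
Ratio Q_m/Q_c = 2/3.2 = 0.625.

Q_m/Q_c = 0.625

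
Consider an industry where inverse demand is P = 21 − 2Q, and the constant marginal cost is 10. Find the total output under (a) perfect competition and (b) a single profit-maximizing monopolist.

Competitive firms price at marginal cost: P = 10, giving Q = 5.5.
The monopolist equates marginal revenue to marginal cost: 21 − 4Q = 10, so Q = 2.75. From demand, P = 15.5.

Competition: Q = 5.5; Monopoly: Q = 2.75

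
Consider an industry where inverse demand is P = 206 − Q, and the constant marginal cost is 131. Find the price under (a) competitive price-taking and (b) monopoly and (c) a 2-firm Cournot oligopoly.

Competition: P = 131; Monopoly: P = 168.5; Cournot: P = 156

Perfect competition: P = MC = 131, so 206 − Q = 131 and Q = 75.
A monopolist chooses Q where MR = MC. MR = 206 − 2Q; setting this equal to 131 gives Q = 37.5 and P = 168.5.
With 2 symmetric Cournot firms, each firm's FOC gives 206 − 3q = 131, so q = 25, Q = 2·25 = 50, and P = 156.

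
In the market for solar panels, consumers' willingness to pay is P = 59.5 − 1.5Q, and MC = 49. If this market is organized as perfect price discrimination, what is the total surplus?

TS = 36.75

With perfect price discrimination, output is the efficient level Q = 7 (where demand meets MC), but every buyer pays their willingness to pay: CS = 0 and PS = total surplus.
TS = 36.75 (equal to competitive TS).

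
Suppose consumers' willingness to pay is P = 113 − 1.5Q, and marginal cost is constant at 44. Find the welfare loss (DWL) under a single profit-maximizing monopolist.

DWL = 396.75

Competitive firms price at marginal cost: P = 44, giving Q = 46.
The monopolist equates marginal revenue to marginal cost: 113 − 3Q = 44, so Q = 23. From demand, P = 78.5.
DWL is the triangle between Q = 23 and Q = 46: ½·(46 − 23)·(78.5 − 44) = 396.75.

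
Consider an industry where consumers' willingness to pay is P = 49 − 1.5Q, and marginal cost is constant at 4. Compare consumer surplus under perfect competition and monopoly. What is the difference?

Under competition P = MC = 4, so Q = (49 − 4)/1.5 = 30.
CS = ½·(49 − 4)·30 = 675.
A monopolist chooses Q where MR = MC. MR = 49 − 3Q; setting this equal to 4 gives Q = 15 and P = 26.5.
CS = ½·(49 − 26.5)·15 = 168.75.
Change in consumer surplus: 168.75 − 675 = −506.25.

Consumer surplus falls by 506.25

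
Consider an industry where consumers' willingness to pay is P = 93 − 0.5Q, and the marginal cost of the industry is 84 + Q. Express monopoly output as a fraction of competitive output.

Q_m/Q_c = 0.75

The monopolist equates marginal revenue to marginal cost: 93 − Q = 84 + Q, so Q = 4.5. From demand, P = 90.75.
Competitive equilibrium sets price equal to marginal cost: 93 − 0.5Q = 84 + Q, so Q = 6 and P = 90.
Ratio Q_m/Q_c = 4.5/6 = 0.75.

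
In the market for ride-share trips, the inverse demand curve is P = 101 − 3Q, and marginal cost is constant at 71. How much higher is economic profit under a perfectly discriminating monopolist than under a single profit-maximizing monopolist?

Monopoly sets MR = MC: 101 − 6Q = 71 ⇒ Q = 5, P = 101 − 3·5 = 86.
Profit = (86 − 71)·5 = 75.
A perfectly discriminating monopolist sells every unit with P(Q) ≥ MC(Q), so output equals the competitive quantity Q = 10. Each buyer pays their reservation price, so CS = 0 and the firm captures all surplus.
PS equals the full surplus area, 150. Profit = 150 = 150.
Change in economic profit: 150 − 75 = 75.

π rises by 75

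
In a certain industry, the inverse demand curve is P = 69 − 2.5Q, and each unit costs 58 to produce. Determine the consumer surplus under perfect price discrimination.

With perfect price discrimination, output is the efficient level Q = 4.4 (where demand meets MC), but every buyer pays their willingness to pay: CS = 0 and PS = total surplus.
CS = 0.

CS = 0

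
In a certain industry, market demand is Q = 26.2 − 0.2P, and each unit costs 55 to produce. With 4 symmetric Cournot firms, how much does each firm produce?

Inverting demand: P = 131 − 5Q.
With 4 symmetric Cournot firms, each firm's FOC gives 131 − 25q = 55, so q = 3.04, Q = 4·3.04 = 12.16, and P = 70.2.

q_i = 3.04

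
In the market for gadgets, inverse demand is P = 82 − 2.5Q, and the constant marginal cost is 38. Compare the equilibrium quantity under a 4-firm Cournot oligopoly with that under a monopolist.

With 4 symmetric Cournot firms, each firm's FOC gives 82 − 12.5q = 38, so q = 3.52, Q = 4·3.52 = 14.08, and P = 46.8.
Monopoly sets MR = MC: 82 − 5Q = 38 ⇒ Q = 8.8, P = 82 − 2.5·8.8 = 60.

Cournot: Q = 14.08; Monopoly: Q = 8.8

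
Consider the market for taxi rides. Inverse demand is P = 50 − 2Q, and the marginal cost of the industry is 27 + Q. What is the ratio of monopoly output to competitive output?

The monopolist equates marginal revenue to marginal cost: 50 − 4Q = 27 + Q, so Q = 4.6. From demand, P = 40.8.
Under competition P = MC: 50 − 2Q = 27 + Q ⇒ Q = 23/3, P = 104/3.
Ratio Q_m/Q_c = 4.6/(23/3) = 0.6.

Q_m/Q_c = 0.6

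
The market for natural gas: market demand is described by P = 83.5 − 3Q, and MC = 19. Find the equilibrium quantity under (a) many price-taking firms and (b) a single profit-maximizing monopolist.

Competition: Q = 21.5; Monopoly: Q = 10.75

Competitive firms price at marginal cost: P = 19, giving Q = 21.5.
A monopolist chooses Q where MR = MC. MR = 83.5 − 6Q; setting this equal to 19 gives Q = 10.75 and P = 51.25.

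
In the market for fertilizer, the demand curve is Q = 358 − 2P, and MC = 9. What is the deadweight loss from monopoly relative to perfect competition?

DWL = 7225

Inverting demand: P = 179 − 0.5Q.
Competitive firms price at marginal cost: P = 9, giving Q = 340.
A monopolist chooses Q where MR = MC. MR = 179 − Q; setting this equal to 9 gives Q = 170 and P = 94.
DWL is the triangle between Q = 170 and Q = 340: ½·(340 − 170)·(94 − 9) = 7225.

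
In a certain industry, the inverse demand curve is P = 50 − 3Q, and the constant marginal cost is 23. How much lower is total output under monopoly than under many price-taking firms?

Under competition P = MC = 23, so Q = (50 − 23)/3 = 9.
A monopolist chooses Q where MR = MC. MR = 50 − 6Q; setting this equal to 23 gives Q = 4.5 and P = 36.5.
Change in total output: 4.5 − 9 = −4.5.

Total output falls by 4.5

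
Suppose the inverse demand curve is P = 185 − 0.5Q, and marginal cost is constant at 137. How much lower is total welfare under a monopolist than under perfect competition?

Total welfare falls by 576

Competitive firms price at marginal cost: P = 137, giving Q = 96.
CS = ½·(185 − 137)·96 = 2304; PS = (137 − 137)·96 = 0; TS = 2304.
Monopoly sets MR = MC: 185 − Q = 137 ⇒ Q = 48, P = 185 − 0.5·48 = 161.
CS = ½·(185 − 161)·48 = 576; PS = (161 − 137)·48 = 1152; TS = 1728.
Change in total welfare: 1728 − 2304 = −576.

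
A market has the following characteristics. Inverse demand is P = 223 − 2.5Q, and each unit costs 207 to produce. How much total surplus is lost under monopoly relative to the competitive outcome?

DWL = 12.8

Perfect competition: P = MC = 207, so 223 − 2.5Q = 207 and Q = 6.4.
Monopoly sets MR = MC: 223 − 5Q = 207 ⇒ Q = 3.2, P = 223 − 2.5·3.2 = 215.
DWL is the triangle between Q = 3.2 and Q = 6.4: ½·(6.4 − 3.2)·(215 − 207) = 12.8.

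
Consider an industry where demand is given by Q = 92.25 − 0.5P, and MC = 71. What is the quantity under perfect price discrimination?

Inverting demand: P = 184.5 − 2Q.
With perfect price discrimination, output is the efficient level Q = 56.75 (where demand meets MC), but every buyer pays their willingness to pay: CS = 0 and PS = total surplus.

Q = 56.75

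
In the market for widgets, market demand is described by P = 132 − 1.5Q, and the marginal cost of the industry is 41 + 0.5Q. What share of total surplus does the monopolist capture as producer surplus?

A monopolist chooses Q where MR = MC. MR = 132 − 3Q; setting this equal to 41 + 0.5Q gives Q = 26 and P = 93.
CS = ½·(132 − 93)·26 = 507.
PS = P·Q − VC(Q) = 93·26 − (41·26 + ½·0.5·26²) = 1183.
Share captured = PS/TS = 1183/1690 = 0.7.

PS/TS = 0.7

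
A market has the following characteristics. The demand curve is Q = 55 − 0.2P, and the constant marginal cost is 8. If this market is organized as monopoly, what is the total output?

Inverting demand: P = 275 − 5Q.
The monopolist equates marginal revenue to marginal cost: 275 − 10Q = 8, so Q = 26.7. From demand, P = 141.5.

Q = 26.7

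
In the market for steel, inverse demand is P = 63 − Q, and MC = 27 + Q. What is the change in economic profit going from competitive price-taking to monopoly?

Under competition P = MC: 63 − Q = 27 + Q ⇒ Q = 18, P = 45.
Profit = 45·18 − (27·18 + ½·1·18²) = 162.
The monopolist equates marginal revenue to marginal cost: 63 − 2Q = 27 + Q, so Q = 12. From demand, P = 51.
Profit = 51·12 − (27·12 + ½·1·12²) = 216.
Change in economic profit: 216 − 162 = 54.

π rises by 54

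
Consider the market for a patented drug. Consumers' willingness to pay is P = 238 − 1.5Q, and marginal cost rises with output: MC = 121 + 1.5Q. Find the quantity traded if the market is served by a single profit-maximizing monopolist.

A monopolist chooses Q where MR = MC. MR = 238 − 3Q; setting this equal to 121 + 1.5Q gives Q = 26 and P = 199.

Q = 26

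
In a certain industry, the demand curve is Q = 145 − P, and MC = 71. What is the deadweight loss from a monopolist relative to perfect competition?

Inverting demand: P = 145 − Q.
Competitive firms price at marginal cost: P = 71, giving Q = 74.
A monopolist chooses Q where MR = MC. MR = 145 − 2Q; setting this equal to 71 gives Q = 37 and P = 108.
DWL is the triangle between Q = 37 and Q = 74: ½·(74 − 37)·(108 − 71) = 684.5.

DWL = 684.5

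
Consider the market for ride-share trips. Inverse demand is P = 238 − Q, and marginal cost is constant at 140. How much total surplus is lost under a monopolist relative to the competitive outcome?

Competitive firms price at marginal cost: P = 140, giving Q = 98.
A monopolist chooses Q where MR = MC. MR = 238 − 2Q; setting this equal to 140 gives Q = 49 and P = 189.
DWL is the triangle between Q = 49 and Q = 98: ½·(98 − 49)·(189 − 140) = 1200.5.

DWL = 1200.5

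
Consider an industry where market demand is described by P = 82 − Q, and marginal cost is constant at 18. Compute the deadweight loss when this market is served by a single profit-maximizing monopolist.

DWL = 512

Competitive firms price at marginal cost: P = 18, giving Q = 64.
Monopoly sets MR = MC: 82 − 2Q = 18 ⇒ Q = 32, P = 82 − 32 = 50.
DWL is the triangle between Q = 32 and Q = 64: ½·(64 − 32)·(50 − 18) = 512.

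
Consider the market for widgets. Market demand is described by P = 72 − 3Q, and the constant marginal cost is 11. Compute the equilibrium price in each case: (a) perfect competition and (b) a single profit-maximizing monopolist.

Competition: P = 11; Monopoly: P = 41.5

Competitive firms price at marginal cost: P = 11, giving Q = 61/3.
A monopolist chooses Q where MR = MC. MR = 72 − 6Q; setting this equal to 11 gives Q = 61/6 and P = 41.5.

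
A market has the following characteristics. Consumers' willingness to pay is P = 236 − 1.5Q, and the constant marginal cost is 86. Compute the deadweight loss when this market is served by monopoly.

Under competition P = MC = 86, so Q = (236 − 86)/1.5 = 100.
The monopolist equates marginal revenue to marginal cost: 236 − 3Q = 86, so Q = 50. From demand, P = 161.
DWL is the triangle between Q = 50 and Q = 100: ½·(100 − 50)·(161 − 86) = 1875.

DWL = 1875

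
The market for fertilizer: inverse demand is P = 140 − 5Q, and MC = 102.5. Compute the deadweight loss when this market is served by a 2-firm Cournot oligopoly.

Under competition P = MC = 102.5, so Q = (140 − 102.5)/5 = 7.5.
Cournot with 2 identical firms: the symmetric best-response condition is 140 − 15q = 102.5. Each firm produces q = 2.5, total output Q = 5, price P = 115.
DWL is the triangle between Q = 5 and Q = 7.5: ½·(7.5 − 5)·(115 − 102.5) = 15.625.

DWL = 15.625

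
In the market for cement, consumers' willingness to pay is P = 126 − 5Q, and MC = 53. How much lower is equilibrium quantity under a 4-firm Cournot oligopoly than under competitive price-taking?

Competitive firms price at marginal cost: P = 53, giving Q = 14.6.
With 4 symmetric Cournot firms, each firm's FOC gives 126 − 25q = 53, so q = 2.92, Q = 4·2.92 = 11.68, and P = 67.6.
Change in equilibrium quantity: 11.68 − 14.6 = −2.92.

Equilibrium quantity falls by 2.92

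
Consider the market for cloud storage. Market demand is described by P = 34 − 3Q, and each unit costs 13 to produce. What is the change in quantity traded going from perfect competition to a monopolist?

Perfect competition: P = MC = 13, so 34 − 3Q = 13 and Q = 7.
A monopolist chooses Q where MR = MC. MR = 34 − 6Q; setting this equal to 13 gives Q = 3.5 and P = 23.5.
Change in quantity traded: 3.5 − 7 = −3.5.

Q falls by 3.5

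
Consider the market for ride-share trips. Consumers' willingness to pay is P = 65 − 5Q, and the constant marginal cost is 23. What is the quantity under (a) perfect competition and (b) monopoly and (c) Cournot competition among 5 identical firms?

Competition: Q = 8.4; Monopoly: Q = 4.2; Cournot: Q = 7

Perfect competition: P = MC = 23, so 65 − 5Q = 23 and Q = 8.4.
Monopoly sets MR = MC: 65 − 10Q = 23 ⇒ Q = 4.2, P = 65 − 5·4.2 = 44.
In a 5-firm Cournot equilibrium, symmetry and the first-order condition give q = (65 − 23)/(30) = 1.4. So Q = 7 and P = 30.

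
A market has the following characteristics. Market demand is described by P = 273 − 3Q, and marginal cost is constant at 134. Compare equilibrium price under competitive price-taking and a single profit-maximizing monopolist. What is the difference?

Perfect competition: P = MC = 134, so 273 − 3Q = 134 and Q = 139/3.
The monopolist equates marginal revenue to marginal cost: 273 − 6Q = 134, so Q = 139/6. From demand, P = 203.5.
Change in equilibrium price: 203.5 − 134 = 69.5.

P rises by 69.5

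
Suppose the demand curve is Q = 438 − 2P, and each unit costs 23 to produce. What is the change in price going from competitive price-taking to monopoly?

Price rises by 98

Inverting demand: P = 219 − 0.5Q.
Perfect competition: P = MC = 23, so 219 − 0.5Q = 23 and Q = 392.
A monopolist chooses Q where MR = MC. MR = 219 − Q; setting this equal to 23 gives Q = 196 and P = 121.
Change in price: 121 − 23 = 98.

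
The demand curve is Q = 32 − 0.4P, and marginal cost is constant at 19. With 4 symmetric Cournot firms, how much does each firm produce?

Inverting demand: P = 80 − 2.5Q.
Cournot with 4 identical firms: the symmetric best-response condition is 80 − 12.5q = 19. Each firm produces q = 4.88, total output Q = 19.52, price P = 31.2.

q_i = 4.88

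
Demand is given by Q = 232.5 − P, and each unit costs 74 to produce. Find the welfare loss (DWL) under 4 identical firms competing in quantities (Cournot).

Inverting demand: P = 232.5 − Q.
Competitive firms price at marginal cost: P = 74, giving Q = 158.5.
In a 4-firm Cournot equilibrium, symmetry and the first-order condition give q = (232.5 − 74)/(5) = 31.7. So Q = 126.8 and P = 105.7.
DWL is the triangle between Q = 126.8 and Q = 158.5: ½·(158.5 − 126.8)·(105.7 − 74) = 502.445.

DWL = 502.445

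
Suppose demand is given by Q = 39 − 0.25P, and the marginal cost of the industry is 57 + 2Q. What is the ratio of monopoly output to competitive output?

Inverting demand: P = 156 − 4Q.
Monopoly sets MR = MC: 156 − 8Q = 57 + 2Q ⇒ Q = 9.9, P = 156 − 4·9.9 = 116.4.
Under competition P = MC: 156 − 4Q = 57 + 2Q ⇒ Q = 16.5, P = 90.
Ratio Q_m/Q_c = 9.9/16.5 = 0.6.

Q_m/Q_c = 0.6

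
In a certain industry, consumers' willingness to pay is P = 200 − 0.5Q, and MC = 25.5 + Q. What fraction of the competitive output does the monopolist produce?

Monopoly sets MR = MC: 200 − Q = 25.5 + Q ⇒ Q = 87.25, P = 200 − 0.5·87.25 = 156.375.
Competitive equilibrium sets price equal to marginal cost: 200 − 0.5Q = 25.5 + Q, so Q = 349/3 and P = 851/6.
Ratio Q_m/Q_c = 87.25/(349/3) = 0.75.

Q_m/Q_c = 0.75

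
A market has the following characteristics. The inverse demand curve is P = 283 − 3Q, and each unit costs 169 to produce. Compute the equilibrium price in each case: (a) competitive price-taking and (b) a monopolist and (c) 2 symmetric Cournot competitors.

Competitive firms price at marginal cost: P = 169, giving Q = 38.
The monopolist equates marginal revenue to marginal cost: 283 − 6Q = 169, so Q = 19. From demand, P = 226.
With 2 symmetric Cournot firms, each firm's FOC gives 283 − 9q = 169, so q = 38/3, Q = 2·38/3 = 76/3, and P = 207.

Competition: P = 169; Monopoly: P = 226; Cournot: P = 207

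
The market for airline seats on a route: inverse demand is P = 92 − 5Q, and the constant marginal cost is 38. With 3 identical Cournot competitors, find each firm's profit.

In a 3-firm Cournot equilibrium, symmetry and the first-order condition give q = (92 − 38)/(20) = 2.7. So Q = 8.1 and P = 51.5.
Each firm's profit = (51.5 − 38)·2.7 = 36.45.

π_i = 36.45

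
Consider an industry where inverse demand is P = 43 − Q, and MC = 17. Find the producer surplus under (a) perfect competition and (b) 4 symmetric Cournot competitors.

Perfect competition: P = MC = 17, so 43 − Q = 17 and Q = 26.
PS = (17 − 17)·26 = 0.
With 4 symmetric Cournot firms, each firm's FOC gives 43 − 5q = 17, so q = 5.2, Q = 4·5.2 = 20.8, and P = 22.2.
PS = (22.2 − 17)·20.8 = 108.16.

Competition: PS = 0; Cournot: PS = 108.16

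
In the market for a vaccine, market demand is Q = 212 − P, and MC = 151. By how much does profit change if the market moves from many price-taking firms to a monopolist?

π rises by 930.25

Inverting demand: P = 212 − Q.
Competitive firms price at marginal cost: P = 151, giving Q = 61.
Profit = (151 − 151)·61 = 0.
The monopolist equates marginal revenue to marginal cost: 212 − 2Q = 151, so Q = 30.5. From demand, P = 181.5.
Profit = (181.5 − 151)·30.5 = 930.25.
Change in profit: 930.25 − 0 = 930.25.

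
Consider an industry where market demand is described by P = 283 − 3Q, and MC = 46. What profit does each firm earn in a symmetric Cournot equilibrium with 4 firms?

With 4 symmetric Cournot firms, each firm's FOC gives 283 − 15q = 46, so q = 15.8, Q = 4·15.8 = 63.2, and P = 93.4.
Each firm's profit = (93.4 − 46)·15.8 = 748.92.

π_i = 748.92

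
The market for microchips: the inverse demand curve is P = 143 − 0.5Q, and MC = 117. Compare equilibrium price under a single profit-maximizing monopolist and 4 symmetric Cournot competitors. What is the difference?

P falls by 7.8

The monopolist equates marginal revenue to marginal cost: 143 − Q = 117, so Q = 26. From demand, P = 130.
Cournot with 4 identical firms: the symmetric best-response condition is 143 − 2.5q = 117. Each firm produces q = 10.4, total output Q = 41.6, price P = 122.2.
Change in equilibrium price: 122.2 − 130 = −7.8.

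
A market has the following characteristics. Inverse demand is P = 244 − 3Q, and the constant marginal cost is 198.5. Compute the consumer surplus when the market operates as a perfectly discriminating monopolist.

With perfect price discrimination, output is the efficient level Q = 91/6 (where demand meets MC), but every buyer pays their willingness to pay: CS = 0 and PS = total surplus.
CS = 0.

CS = 0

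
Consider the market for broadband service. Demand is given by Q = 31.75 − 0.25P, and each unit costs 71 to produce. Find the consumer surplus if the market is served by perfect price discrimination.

Inverting demand: P = 127 − 4Q.
A perfectly discriminating monopolist sells every unit with P(Q) ≥ MC(Q), so output equals the competitive quantity Q = 14. Each buyer pays their reservation price, so CS = 0 and the firm captures all surplus.
CS = 0.

CS = 0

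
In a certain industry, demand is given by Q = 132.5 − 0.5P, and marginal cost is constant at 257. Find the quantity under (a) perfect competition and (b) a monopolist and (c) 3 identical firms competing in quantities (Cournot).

Inverting demand: P = 265 − 2Q.
Under competition P = MC = 257, so Q = (265 − 257)/2 = 4.
A monopolist chooses Q where MR = MC. MR = 265 − 4Q; setting this equal to 257 gives Q = 2 and P = 261.
In a 3-firm Cournot equilibrium, symmetry and the first-order condition give q = (265 − 257)/(8) = 1. So Q = 3 and P = 259.

Competition: Q = 4; Monopoly: Q = 2; Cournot: Q = 3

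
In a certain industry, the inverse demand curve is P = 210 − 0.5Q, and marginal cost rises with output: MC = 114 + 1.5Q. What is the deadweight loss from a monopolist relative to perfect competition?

Competitive equilibrium sets price equal to marginal cost: 210 − 0.5Q = 114 + 1.5Q, so Q = 48 and P = 186.
Monopoly sets MR = MC: 210 − Q = 114 + 1.5Q ⇒ Q = 38.4, P = 210 − 0.5·38.4 = 190.8.
CS = ½·(210 − 186)·48 = 576; PS = (186·48 − 114·48 − ½·1.5·48²) = 1728; TS = 2304.
CS = ½·(210 − 190.8)·38.4 = 368.64; PS = (190.8·38.4 − 114·38.4 − ½·1.5·38.4²) = 1843.2; TS = 2211.84.
DWL = 2304 − 2211.84 = 92.16.

DWL = 92.16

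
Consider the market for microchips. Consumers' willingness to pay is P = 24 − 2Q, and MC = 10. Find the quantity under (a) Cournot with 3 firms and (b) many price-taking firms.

Cournot: Q = 5.25; Competition: Q = 7

Cournot with 3 identical firms: the symmetric best-response condition is 24 − 8q = 10. Each firm produces q = 1.75, total output Q = 5.25, price P = 13.5.
Perfect competition: P = MC = 10, so 24 − 2Q = 10 and Q = 7.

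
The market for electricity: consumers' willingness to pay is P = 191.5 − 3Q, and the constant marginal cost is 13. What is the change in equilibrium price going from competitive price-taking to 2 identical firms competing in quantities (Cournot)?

Equilibrium price rises by 59.5

Perfect competition: P = MC = 13, so 191.5 − 3Q = 13 and Q = 59.5.
In a 2-firm Cournot equilibrium, symmetry and the first-order condition give q = (191.5 − 13)/(9) = 119/6. So Q = 119/3 and P = 72.5.
Change in equilibrium price: 72.5 − 13 = 59.5.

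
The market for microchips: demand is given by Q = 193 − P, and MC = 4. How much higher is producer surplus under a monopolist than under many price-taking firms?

Producer surplus rises by 8930.25

Inverting demand: P = 193 − Q.
Competitive firms price at marginal cost: P = 4, giving Q = 189.
PS = (4 − 4)·189 = 0.
A monopolist chooses Q where MR = MC. MR = 193 − 2Q; setting this equal to 4 gives Q = 94.5 and P = 98.5.
PS = (98.5 − 4)·94.5 = 8930.25.
Change in producer surplus: 8930.25 − 0 = 8930.25.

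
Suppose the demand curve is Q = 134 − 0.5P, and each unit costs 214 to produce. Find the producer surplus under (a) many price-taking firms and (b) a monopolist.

Inverting demand: P = 268 − 2Q.
Under competition P = MC = 214, so Q = (268 − 214)/2 = 27.
PS = (214 − 214)·27 = 0.
Monopoly sets MR = MC: 268 − 4Q = 214 ⇒ Q = 13.5, P = 268 − 2·13.5 = 241.
PS = (241 − 214)·13.5 = 364.5.

Competition: PS = 0; Monopoly: PS = 364.5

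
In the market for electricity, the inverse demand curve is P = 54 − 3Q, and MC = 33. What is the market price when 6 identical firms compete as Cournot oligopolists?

P = 36

Cournot with 6 identical firms: the symmetric best-response condition is 54 − 21q = 33. Each firm produces q = 1, total output Q = 6, price P = 36.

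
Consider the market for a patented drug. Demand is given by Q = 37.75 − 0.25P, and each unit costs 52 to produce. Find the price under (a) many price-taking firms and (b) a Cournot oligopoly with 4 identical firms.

Inverting demand: P = 151 − 4Q.
Competitive firms price at marginal cost: P = 52, giving Q = 24.75.
Cournot with 4 identical firms: the symmetric best-response condition is 151 − 20q = 52. Each firm produces q = 4.95, total output Q = 19.8, price P = 71.8.

Competition: P = 52; Cournot: P = 71.8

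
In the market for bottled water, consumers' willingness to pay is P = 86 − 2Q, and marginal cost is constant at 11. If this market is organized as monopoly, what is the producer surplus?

PS = 703.125

Monopoly sets MR = MC: 86 − 4Q = 11 ⇒ Q = 18.75, P = 86 − 2·18.75 = 48.5.
PS = (48.5 − 11)·18.75 = 703.125.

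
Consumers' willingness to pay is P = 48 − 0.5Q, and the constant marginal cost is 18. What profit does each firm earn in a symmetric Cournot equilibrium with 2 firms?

π_i = 200

Cournot with 2 identical firms: the symmetric best-response condition is 48 − 1.5q = 18. Each firm produces q = 20, total output Q = 40, price P = 28.
Each firm's profit = (28 − 18)·20 = 200.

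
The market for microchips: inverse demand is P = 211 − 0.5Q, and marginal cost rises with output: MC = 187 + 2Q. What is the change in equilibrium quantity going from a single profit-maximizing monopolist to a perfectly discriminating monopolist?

Monopoly sets MR = MC: 211 − Q = 187 + 2Q ⇒ Q = 8, P = 211 − 0.5·8 = 207.
A perfectly discriminating monopolist sells every unit with P(Q) ≥ MC(Q), so output equals the competitive quantity Q = 9.6. Each buyer pays their reservation price, so CS = 0 and the firm captures all surplus.
Change in equilibrium quantity: 9.6 − 8 = 1.6.

Equilibrium quantity rises by 1.6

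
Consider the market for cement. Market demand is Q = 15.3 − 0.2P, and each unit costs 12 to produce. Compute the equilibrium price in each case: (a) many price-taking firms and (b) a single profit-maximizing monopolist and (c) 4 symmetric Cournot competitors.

Competition: P = 12; Monopoly: P = 44.25; Cournot: P = 24.9

Inverting demand: P = 76.5 − 5Q.
Competitive firms price at marginal cost: P = 12, giving Q = 12.9.
A monopolist chooses Q where MR = MC. MR = 76.5 − 10Q; setting this equal to 12 gives Q = 6.45 and P = 44.25.
In a 4-firm Cournot equilibrium, symmetry and the first-order condition give q = (76.5 − 12)/(25) = 2.58. So Q = 10.32 and P = 24.9.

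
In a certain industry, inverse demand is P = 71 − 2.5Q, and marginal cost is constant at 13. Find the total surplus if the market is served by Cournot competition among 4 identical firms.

TS = 645.888

In a 4-firm Cournot equilibrium, symmetry and the first-order condition give q = (71 − 13)/(12.5) = 4.64. So Q = 18.56 and P = 24.6.
CS = ½·(71 − 24.6)·18.56 = 430.592; PS = (24.6 − 13)·18.56 = 215.296; TS = 645.888.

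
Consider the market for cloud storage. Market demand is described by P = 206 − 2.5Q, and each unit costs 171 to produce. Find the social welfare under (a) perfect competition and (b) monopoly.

Perfect competition: P = MC = 171, so 206 − 2.5Q = 171 and Q = 14.
CS = ½·(206 − 171)·14 = 245; PS = (171 − 171)·14 = 0; TS = 245.
Monopoly sets MR = MC: 206 − 5Q = 171 ⇒ Q = 7, P = 206 − 2.5·7 = 188.5.
CS = ½·(206 − 188.5)·7 = 61.25; PS = (188.5 − 171)·7 = 122.5; TS = 183.75.

Competition: TS = 245; Monopoly: TS = 183.75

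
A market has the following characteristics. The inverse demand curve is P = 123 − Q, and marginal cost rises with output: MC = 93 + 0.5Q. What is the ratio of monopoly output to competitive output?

Q_m/Q_c = 0.6

The monopolist equates marginal revenue to marginal cost: 123 − 2Q = 93 + 0.5Q, so Q = 12. From demand, P = 111.
Competitive equilibrium sets price equal to marginal cost: 123 − Q = 93 + 0.5Q, so Q = 20 and P = 103.
Ratio Q_m/Q_c = 12/20 = 0.6.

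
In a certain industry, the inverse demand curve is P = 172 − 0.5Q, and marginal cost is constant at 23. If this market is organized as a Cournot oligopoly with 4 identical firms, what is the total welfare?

In a 4-firm Cournot equilibrium, symmetry and the first-order condition give q = (172 − 23)/(2.5) = 59.6. So Q = 238.4 and P = 52.8.
CS = ½·(172 − 52.8)·238.4 = 14208.64; PS = (52.8 − 23)·238.4 = 7104.32; TS = 21312.96.

TS = 21312.96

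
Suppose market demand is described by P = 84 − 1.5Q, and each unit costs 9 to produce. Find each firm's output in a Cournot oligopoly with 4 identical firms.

q_i = 10

In a 4-firm Cournot equilibrium, symmetry and the first-order condition give q = (84 − 9)/(7.5) = 10. So Q = 40 and P = 24.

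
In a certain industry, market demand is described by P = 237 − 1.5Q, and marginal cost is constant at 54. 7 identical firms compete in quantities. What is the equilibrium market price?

In a 7-firm Cournot equilibrium, symmetry and the first-order condition give q = (237 − 54)/(12) = 15.25. So Q = 106.75 and P = 76.875.

P = 76.875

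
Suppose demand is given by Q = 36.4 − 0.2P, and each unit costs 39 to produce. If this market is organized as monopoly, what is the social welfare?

Inverting demand: P = 182 − 5Q.
The monopolist equates marginal revenue to marginal cost: 182 − 10Q = 39, so Q = 14.3. From demand, P = 110.5.
CS = ½·(182 − 110.5)·14.3 = 511.225; PS = (110.5 − 39)·14.3 = 1022.45; TS = 1533.675.

TS = 1533.675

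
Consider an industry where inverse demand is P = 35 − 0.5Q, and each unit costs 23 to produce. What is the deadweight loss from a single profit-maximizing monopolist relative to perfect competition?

DWL = 36

Perfect competition: P = MC = 23, so 35 − 0.5Q = 23 and Q = 24.
A monopolist chooses Q where MR = MC. MR = 35 − Q; setting this equal to 23 gives Q = 12 and P = 29.
DWL is the triangle between Q = 12 and Q = 24: ½·(24 − 12)·(29 − 23) = 36.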